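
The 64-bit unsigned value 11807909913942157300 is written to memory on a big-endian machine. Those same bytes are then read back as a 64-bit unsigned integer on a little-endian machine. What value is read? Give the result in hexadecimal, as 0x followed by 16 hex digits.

11807909913942157300 in 64-bit hexadecimal is 0xA3DE1F817855E7F4.
Stored big-endian, the bytes at ascending addresses are A3 DE 1F 81 78 55 E7 F4.
Read back as little-endian, the first byte is least significant, giving 0xF4E75578811FDEA3.

0xF4E75578811FDEA3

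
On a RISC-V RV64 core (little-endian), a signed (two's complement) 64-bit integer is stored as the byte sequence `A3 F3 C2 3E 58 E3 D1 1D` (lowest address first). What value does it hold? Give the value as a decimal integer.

Little-endian: lowest address holds the least-significant byte.
Reassemble most-significant byte first: 1D D1 E3 58 3E C2 F3 A3 → 0x1DD1E3583EC2F3A3.
0x1DD1E3583EC2F3A3 = 2148748465382028195.

2148748465382028195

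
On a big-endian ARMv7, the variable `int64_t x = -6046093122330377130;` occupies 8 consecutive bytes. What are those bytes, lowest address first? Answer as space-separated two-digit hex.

AC 17 F6 56 BC 90 C4 56

Two's complement of -6046093122330377130 in 64 bits: 6046093122330377130 = 0x53E809A9436F3BAA; invert → 0xAC17F656BC90C455; add 1 → 0xAC17F656BC90C456.
Split into bytes (most-significant first): AC 17 F6 56 BC 90 C4 56.
In big-endian order the high byte comes first in memory.
So the memory order matches the most-significant-first order: AC 17 F6 56 BC 90 C4 56.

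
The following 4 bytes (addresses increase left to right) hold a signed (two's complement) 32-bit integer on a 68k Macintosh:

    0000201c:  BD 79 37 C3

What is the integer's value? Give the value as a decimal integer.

-1116129341

Big-endian: lowest address holds the most-significant byte.
The bytes are already most-significant first: 0xBD7937C3.
Top bit is set, so as a signed 32-bit value this is 0xBD7937C3 − 2^32 = -1116129341.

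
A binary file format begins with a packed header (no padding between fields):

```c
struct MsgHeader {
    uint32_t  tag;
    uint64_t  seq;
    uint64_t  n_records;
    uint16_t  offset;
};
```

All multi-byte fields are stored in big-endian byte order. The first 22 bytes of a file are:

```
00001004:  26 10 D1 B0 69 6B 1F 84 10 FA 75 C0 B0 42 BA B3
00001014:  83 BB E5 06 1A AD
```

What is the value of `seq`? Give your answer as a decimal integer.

`seq` follows `tag` (4 bytes), so it starts at byte offset 4 and occupies 8 bytes.
Bytes at offsets 4..11: 69 6B 1F 84 10 FA 75 C0.
In big-endian order the high byte comes first in memory.
The bytes are already most-significant first: 0x696B1F8410FA75C0.
0x696B1F8410FA75C0 = 7596199848571467200.

7596199848571467200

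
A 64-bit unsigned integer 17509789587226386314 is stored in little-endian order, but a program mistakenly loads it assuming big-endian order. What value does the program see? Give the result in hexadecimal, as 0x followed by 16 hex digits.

17509789587226386314 in 64-bit hexadecimal is 0xF2FF44DBD6765F8A.
Stored little-endian, the bytes at ascending addresses are 8A 5F 76 D6 DB 44 FF F2.
Read back as big-endian, the last byte is least significant, giving 0x8A5F76D6DB44FFF2.

0x8A5F76D6DB44FFF2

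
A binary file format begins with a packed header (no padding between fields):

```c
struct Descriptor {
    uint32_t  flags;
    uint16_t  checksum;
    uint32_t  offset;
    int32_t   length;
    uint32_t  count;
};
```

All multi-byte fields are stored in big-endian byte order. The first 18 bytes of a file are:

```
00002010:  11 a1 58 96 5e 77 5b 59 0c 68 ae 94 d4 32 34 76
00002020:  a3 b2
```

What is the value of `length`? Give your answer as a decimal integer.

-1365978062

`length` follows `flags` (4 B), `checksum` (2 B), `offset` (4 B), so it starts at offset 4 + 2 + 4 = 10 and occupies 4 bytes.
Bytes at offsets 10..13: AE 94 D4 32.
In big-endian order the high byte comes first in memory.
The bytes are already most-significant first: 0xAE94D432.
Top bit is set, so as a signed 32-bit value this is 0xAE94D432 − 2^32 = -1365978062.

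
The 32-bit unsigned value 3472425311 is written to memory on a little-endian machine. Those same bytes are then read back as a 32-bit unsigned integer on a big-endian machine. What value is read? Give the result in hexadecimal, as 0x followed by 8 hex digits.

3472425311 in 32-bit hexadecimal is 0xCEF9015F.
Stored little-endian, the bytes at ascending addresses are 5F 01 F9 CE.
Read back as big-endian, the last byte is least significant, giving 0x5F01F9CE.

0x5F01F9CE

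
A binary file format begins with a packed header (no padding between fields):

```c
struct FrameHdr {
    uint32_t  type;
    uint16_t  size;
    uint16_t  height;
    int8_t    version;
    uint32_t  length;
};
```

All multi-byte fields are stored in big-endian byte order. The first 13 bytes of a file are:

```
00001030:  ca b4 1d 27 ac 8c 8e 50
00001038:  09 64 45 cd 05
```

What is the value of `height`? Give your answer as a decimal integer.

`height` follows `type` (4 B), `size` (2 B), so it starts at offset 4 + 2 = 6 and occupies 2 bytes.
Bytes at offsets 6..7: 8E 50.
In big-endian order the high byte comes first in memory.
The bytes are already most-significant first: 0x8E50.
0x8E50 = 36432.

36432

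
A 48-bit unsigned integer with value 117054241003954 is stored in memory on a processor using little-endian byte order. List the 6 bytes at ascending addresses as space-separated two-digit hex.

117054241003954 in hexadecimal, padded to 48 bits, is 0x6A75D07459B2.
Split into bytes (most-significant first): 6A 75 D0 74 59 B2.
Little-endian: lowest address holds the least-significant byte.
So at ascending addresses the bytes are B2 59 74 D0 75 6A.

B2 59 74 D0 75 6A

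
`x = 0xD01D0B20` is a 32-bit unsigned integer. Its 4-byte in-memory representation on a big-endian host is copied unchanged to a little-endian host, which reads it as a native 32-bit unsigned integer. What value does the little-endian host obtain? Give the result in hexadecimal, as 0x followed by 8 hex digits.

Stored big-endian, the bytes at ascending addresses are D0 1D 0B 20.
Read back as little-endian, the first byte is least significant, giving 0x200B1DD0.

0x200B1DD0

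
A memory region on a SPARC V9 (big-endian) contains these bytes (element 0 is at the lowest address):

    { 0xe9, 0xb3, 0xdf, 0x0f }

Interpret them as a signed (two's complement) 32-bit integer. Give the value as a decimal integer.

-374087921

Big-endian stores the most-significant byte at the lowest address.
The bytes are already most-significant first: 0xE9B3DF0F.
Top bit is set, so as a signed 32-bit value this is 0xE9B3DF0F − 2^32 = -374087921.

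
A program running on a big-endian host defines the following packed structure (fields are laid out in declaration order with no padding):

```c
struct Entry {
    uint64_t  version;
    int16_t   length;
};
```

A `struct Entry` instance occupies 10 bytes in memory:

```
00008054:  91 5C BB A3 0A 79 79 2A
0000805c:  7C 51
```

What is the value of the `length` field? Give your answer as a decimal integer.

31825

`length` follows `version` (8 bytes), so it starts at byte offset 8 and occupies 2 bytes.
Bytes at offsets 8..9: 7C 51.
Big-endian stores the most-significant byte at the lowest address.
The bytes are already most-significant first: 0x7C51.
0x7C51 = 31825.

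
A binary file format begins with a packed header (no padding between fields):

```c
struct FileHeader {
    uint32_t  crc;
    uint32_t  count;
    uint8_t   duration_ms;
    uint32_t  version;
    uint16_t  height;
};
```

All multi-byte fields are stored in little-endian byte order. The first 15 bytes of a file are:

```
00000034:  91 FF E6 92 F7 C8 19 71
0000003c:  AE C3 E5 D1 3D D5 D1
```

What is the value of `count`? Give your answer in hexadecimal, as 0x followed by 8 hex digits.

0x7119C8F7

`count` follows `crc` (4 bytes), so it starts at byte offset 4 and occupies 4 bytes.
Bytes at offsets 4..7: F7 C8 19 71.
In little-endian order the low byte comes first in memory.
Reassemble most-significant byte first: 71 19 C8 F7 → 0x7119C8F7.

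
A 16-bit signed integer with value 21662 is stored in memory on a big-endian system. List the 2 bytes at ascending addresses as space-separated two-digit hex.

54 9E

21662 in hexadecimal, padded to 16 bits, is 0x549E.
Split into bytes (most-significant first): 54 9E.
Big-endian: lowest address holds the most-significant byte.
So the memory order matches the most-significant-first order: 54 9E.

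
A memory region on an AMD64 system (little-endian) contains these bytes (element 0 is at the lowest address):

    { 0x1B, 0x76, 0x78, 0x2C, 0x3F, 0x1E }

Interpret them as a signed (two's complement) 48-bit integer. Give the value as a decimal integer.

33256677864987

Little-endian: lowest address holds the least-significant byte.
Reassemble most-significant byte first: 1E 3F 2C 78 76 1B → 0x1E3F2C78761B.
0x1E3F2C78761B = 33256677864987.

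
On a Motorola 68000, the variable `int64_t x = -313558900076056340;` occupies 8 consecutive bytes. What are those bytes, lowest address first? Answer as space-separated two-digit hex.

FB A6 03 D7 78 CD F0 EC

Two's complement of -313558900076056340 in 64 bits: 313558900076056340 = 0x0459FC2887320F14; invert → 0xFBA603D778CDF0EB; add 1 → 0xFBA603D778CDF0EC.
Split into bytes (most-significant first): FB A6 03 D7 78 CD F0 EC.
In big-endian order the high byte comes first in memory.
So the memory order matches the most-significant-first order: FB A6 03 D7 78 CD F0 EC.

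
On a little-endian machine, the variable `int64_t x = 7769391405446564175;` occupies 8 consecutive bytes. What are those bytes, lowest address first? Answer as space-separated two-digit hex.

7769391405446564175 in hexadecimal, padded to 64 bits, is 0x6BD26C51BA9D894F.
Split into bytes (most-significant first): 6B D2 6C 51 BA 9D 89 4F.
Little-endian stores the least-significant byte at the lowest address.
So at ascending addresses the bytes are 4F 89 9D BA 51 6C D2 6B.

4F 89 9D BA 51 6C D2 6B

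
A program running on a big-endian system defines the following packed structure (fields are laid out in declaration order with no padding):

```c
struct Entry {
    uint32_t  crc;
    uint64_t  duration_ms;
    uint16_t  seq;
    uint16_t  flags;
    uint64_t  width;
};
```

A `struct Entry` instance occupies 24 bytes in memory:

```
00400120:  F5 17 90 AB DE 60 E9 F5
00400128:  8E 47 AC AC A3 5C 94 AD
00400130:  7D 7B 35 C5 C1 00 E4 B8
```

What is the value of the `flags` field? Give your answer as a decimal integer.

38061

`flags` follows `crc` (4 B), `duration_ms` (8 B), `seq` (2 B), so it starts at offset 4 + 8 + 2 = 14 and occupies 2 bytes.
Bytes at offsets 14..15: 94 AD.
Big-endian stores the most-significant byte at the lowest address.
The bytes are already most-significant first: 0x94AD.
0x94AD = 38061.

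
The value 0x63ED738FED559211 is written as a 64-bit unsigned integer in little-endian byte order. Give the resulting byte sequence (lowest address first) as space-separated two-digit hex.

Split into bytes (most-significant first): 63 ED 73 8F ED 55 92 11.
Little-endian stores the least-significant byte at the lowest address.
So at ascending addresses the bytes are 11 92 55 ED 8F 73 ED 63.

11 92 55 ED 8F 73 ED 63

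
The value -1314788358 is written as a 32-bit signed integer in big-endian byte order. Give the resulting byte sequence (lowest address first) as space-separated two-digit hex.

Two's complement of -1314788358 in 32 bits: 1314788358 = 0x4E5E1406; invert → 0xB1A1EBF9; add 1 → 0xB1A1EBFA.
Split into bytes (most-significant first): B1 A1 EB FA.
Big-endian stores the most-significant byte at the lowest address.
So the memory order matches the most-significant-first order: B1 A1 EB FA.

B1 A1 EB FA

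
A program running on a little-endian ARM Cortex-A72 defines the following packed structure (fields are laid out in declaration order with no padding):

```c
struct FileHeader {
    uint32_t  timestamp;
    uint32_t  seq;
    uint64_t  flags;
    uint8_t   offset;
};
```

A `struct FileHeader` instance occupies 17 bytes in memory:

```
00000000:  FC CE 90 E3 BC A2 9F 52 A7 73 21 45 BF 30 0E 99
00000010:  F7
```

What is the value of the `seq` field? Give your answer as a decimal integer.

1386193596

`seq` follows `timestamp` (4 bytes), so it starts at byte offset 4 and occupies 4 bytes.
Bytes at offsets 4..7: BC A2 9F 52.
Little-endian: lowest address holds the least-significant byte.
Reassemble most-significant byte first: 52 9F A2 BC → 0x529FA2BC.
0x529FA2BC = 1386193596.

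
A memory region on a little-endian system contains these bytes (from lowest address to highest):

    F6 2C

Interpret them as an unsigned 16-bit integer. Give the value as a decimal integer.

11510

In little-endian order the low byte comes first in memory.
Reassemble most-significant byte first: 2C F6 → 0x2CF6.
0x2CF6 = 11510.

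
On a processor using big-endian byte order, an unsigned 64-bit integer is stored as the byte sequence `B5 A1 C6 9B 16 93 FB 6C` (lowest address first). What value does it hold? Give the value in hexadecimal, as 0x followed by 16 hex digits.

0xB5A1C69B1693FB6C

Big-endian stores the most-significant byte at the lowest address.
The bytes are already most-significant first: 0xB5A1C69B1693FB6C.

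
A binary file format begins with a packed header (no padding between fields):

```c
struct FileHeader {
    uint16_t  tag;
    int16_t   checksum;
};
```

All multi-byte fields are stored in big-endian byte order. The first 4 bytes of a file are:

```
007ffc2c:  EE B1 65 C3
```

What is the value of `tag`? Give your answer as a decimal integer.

`tag` is the first field, at byte offset 0, occupying 2 bytes.
Bytes at offsets 0..1: EE B1.
Big-endian: lowest address holds the most-significant byte.
The bytes are already most-significant first: 0xEEB1.
0xEEB1 = 61105.

61105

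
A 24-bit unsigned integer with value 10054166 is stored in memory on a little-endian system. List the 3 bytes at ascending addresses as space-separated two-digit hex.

10054166 in hexadecimal, padded to 24 bits, is 0x996A16.
Split into bytes (most-significant first): 99 6A 16.
Little-endian stores the least-significant byte at the lowest address.
So at ascending addresses the bytes are 16 6A 99.

16 6A 99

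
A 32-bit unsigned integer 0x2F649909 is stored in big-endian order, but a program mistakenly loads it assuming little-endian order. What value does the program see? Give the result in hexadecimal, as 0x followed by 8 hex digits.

Stored big-endian, the bytes at ascending addresses are 2F 64 99 09.
Read back as little-endian, the first byte is least significant, giving 0x0999642F.

0x0999642F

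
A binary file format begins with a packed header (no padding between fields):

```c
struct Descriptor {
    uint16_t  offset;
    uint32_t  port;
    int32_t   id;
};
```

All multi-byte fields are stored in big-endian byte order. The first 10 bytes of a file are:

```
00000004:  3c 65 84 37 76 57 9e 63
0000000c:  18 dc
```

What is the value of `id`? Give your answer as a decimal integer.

-1637672740

`id` follows `offset` (2 B), `port` (4 B), so it starts at offset 2 + 4 = 6 and occupies 4 bytes.
Bytes at offsets 6..9: 9E 63 18 DC.
Big-endian stores the most-significant byte at the lowest address.
The bytes are already most-significant first: 0x9E6318DC.
Top bit is set, so as a signed 32-bit value this is 0x9E6318DC − 2^32 = -1637672740.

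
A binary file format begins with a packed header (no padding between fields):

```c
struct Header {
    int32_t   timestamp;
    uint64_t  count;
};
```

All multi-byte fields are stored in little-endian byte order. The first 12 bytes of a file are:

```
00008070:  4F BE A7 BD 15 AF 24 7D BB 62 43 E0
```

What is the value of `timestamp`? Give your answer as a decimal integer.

`timestamp` is the first field, at byte offset 0, occupying 4 bytes.
Bytes at offsets 0..3: 4F BE A7 BD.
In little-endian order the low byte comes first in memory.
Reassemble most-significant byte first: BD A7 BE 4F → 0xBDA7BE4F.
Top bit is set, so as a signed 32-bit value this is 0xBDA7BE4F − 2^32 = -1113080241.

-1113080241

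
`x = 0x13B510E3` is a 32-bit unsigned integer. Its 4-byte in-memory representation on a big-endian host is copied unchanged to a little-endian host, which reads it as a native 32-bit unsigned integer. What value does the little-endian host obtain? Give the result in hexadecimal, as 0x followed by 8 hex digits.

Stored big-endian, the bytes at ascending addresses are 13 B5 10 E3.
Read back as little-endian, the first byte is least significant, giving 0xE310B513.

0xE310B513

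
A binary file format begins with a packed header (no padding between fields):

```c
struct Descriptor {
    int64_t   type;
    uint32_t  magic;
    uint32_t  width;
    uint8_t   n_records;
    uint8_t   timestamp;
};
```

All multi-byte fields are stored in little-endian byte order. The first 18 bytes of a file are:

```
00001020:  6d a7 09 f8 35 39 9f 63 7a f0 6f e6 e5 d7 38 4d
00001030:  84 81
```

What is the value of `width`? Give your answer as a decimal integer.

1295570917

`width` follows `type` (8 B), `magic` (4 B), so it starts at offset 8 + 4 = 12 and occupies 4 bytes.
Bytes at offsets 12..15: E5 D7 38 4D.
Little-endian: lowest address holds the least-significant byte.
Reassemble most-significant byte first: 4D 38 D7 E5 → 0x4D38D7E5.
0x4D38D7E5 = 1295570917.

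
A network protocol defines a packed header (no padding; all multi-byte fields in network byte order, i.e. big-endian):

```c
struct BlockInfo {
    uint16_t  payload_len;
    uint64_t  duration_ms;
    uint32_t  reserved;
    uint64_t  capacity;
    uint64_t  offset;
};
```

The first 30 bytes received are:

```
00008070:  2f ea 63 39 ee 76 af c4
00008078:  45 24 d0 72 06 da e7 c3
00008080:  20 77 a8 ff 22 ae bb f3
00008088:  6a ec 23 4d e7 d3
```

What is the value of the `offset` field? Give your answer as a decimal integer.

13543286066870347731

`offset` follows `payload_len` (2 B), `duration_ms` (8 B), `reserved` (4 B), `capacity` (8 B), so it starts at offset 2 + 8 + 4 + 8 = 22 and occupies 8 bytes.
Bytes at offsets 22..29: BB F3 6A EC 23 4D E7 D3.
In big-endian order the high byte comes first in memory.
The bytes are already most-significant first: 0xBBF36AEC234DE7D3.
0xBBF36AEC234DE7D3 = 13543286066870347731.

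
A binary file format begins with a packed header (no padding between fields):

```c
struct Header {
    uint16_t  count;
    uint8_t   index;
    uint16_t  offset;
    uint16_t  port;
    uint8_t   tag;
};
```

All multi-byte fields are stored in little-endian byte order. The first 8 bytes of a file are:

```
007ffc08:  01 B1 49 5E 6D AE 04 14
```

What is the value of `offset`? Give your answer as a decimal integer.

`offset` follows `count` (2 B), `index` (1 B), so it starts at offset 2 + 1 = 3 and occupies 2 bytes.
Bytes at offsets 3..4: 5E 6D.
Little-endian stores the least-significant byte at the lowest address.
Reassemble most-significant byte first: 6D 5E → 0x6D5E.
0x6D5E = 27998.

27998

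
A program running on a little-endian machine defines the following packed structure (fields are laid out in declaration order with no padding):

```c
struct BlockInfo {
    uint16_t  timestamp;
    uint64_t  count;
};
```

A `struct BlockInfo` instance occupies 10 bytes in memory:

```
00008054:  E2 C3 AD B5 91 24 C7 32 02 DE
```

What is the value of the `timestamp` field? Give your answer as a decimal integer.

`timestamp` is the first field, at byte offset 0, occupying 2 bytes.
Bytes at offsets 0..1: E2 C3.
Little-endian: lowest address holds the least-significant byte.
Reassemble most-significant byte first: C3 E2 → 0xC3E2.
0xC3E2 = 50146.

50146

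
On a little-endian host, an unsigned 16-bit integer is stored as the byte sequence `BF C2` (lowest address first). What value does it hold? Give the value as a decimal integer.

49855

In little-endian order the low byte comes first in memory.
Reassemble most-significant byte first: C2 BF → 0xC2BF.
0xC2BF = 49855.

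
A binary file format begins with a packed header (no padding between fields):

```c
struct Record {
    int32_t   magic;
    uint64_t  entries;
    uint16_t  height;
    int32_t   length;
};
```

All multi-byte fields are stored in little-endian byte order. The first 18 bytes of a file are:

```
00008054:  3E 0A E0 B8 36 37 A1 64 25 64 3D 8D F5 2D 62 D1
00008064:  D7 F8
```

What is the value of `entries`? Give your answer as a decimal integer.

10177400844692043574

`entries` follows `magic` (4 bytes), so it starts at byte offset 4 and occupies 8 bytes.
Bytes at offsets 4..11: 36 37 A1 64 25 64 3D 8D.
Little-endian: lowest address holds the least-significant byte.
Reassemble most-significant byte first: 8D 3D 64 25 64 A1 37 36 → 0x8D3D642564A13736.
0x8D3D642564A13736 = 10177400844692043574.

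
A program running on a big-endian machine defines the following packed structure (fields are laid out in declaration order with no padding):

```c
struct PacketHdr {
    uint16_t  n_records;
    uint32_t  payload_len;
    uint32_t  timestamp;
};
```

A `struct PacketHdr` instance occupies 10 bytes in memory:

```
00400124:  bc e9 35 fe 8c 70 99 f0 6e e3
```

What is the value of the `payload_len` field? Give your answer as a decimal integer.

`payload_len` follows `n_records` (2 bytes), so it starts at byte offset 2 and occupies 4 bytes.
Bytes at offsets 2..5: 35 FE 8C 70.
Big-endian: lowest address holds the most-significant byte.
The bytes are already most-significant first: 0x35FE8C70.
0x35FE8C70 = 905874544.

905874544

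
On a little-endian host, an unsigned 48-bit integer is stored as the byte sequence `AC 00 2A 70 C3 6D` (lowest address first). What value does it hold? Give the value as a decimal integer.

In little-endian order the low byte comes first in memory.
Reassemble most-significant byte first: 6D C3 70 2A 00 AC → 0x6DC3702A00AC.
0x6DC3702A00AC = 120686167851180.

120686167851180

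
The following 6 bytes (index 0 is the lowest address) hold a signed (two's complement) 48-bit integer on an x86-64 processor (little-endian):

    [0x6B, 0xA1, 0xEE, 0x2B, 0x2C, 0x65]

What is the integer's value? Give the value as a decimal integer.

Little-endian stores the least-significant byte at the lowest address.
Reassemble most-significant byte first: 65 2C 2B EE A1 6B → 0x652C2BEEA16B.
0x652C2BEEA16B = 111240390025579.

111240390025579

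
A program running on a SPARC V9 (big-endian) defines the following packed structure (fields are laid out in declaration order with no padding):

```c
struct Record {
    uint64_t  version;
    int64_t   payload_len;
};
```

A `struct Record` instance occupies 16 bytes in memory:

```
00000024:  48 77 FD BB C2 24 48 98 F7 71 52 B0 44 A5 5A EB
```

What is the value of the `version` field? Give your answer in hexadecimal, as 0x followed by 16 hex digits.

`version` is the first field, at byte offset 0, occupying 8 bytes.
Bytes at offsets 0..7: 48 77 FD BB C2 24 48 98.
Big-endian stores the most-significant byte at the lowest address.
The bytes are already most-significant first: 0x4877FDBBC2244898.

0x4877FDBBC2244898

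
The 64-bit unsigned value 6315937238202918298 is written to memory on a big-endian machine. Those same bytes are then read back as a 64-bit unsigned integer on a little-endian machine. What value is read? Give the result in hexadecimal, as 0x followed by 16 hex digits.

0x9A25BF7274B7A657

6315937238202918298 in 64-bit hexadecimal is 0x57A6B77472BF259A.
Stored big-endian, the bytes at ascending addresses are 57 A6 B7 74 72 BF 25 9A.
Read back as little-endian, the first byte is least significant, giving 0x9A25BF7274B7A657.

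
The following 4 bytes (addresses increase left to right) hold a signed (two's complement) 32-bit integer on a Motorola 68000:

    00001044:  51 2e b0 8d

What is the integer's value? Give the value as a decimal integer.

1362014349

Big-endian stores the most-significant byte at the lowest address.
The bytes are already most-significant first: 0x512EB08D.
0x512EB08D = 1362014349.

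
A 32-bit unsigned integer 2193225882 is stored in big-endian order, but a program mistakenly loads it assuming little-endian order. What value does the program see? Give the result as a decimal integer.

2193225882 in 32-bit hexadecimal is 0x82B9F89A.
Stored big-endian, the bytes at ascending addresses are 82 B9 F8 9A.
Read back as little-endian, the first byte is least significant, giving 0x9AF8B982.
0x9AF8B982 = 2599991682.

2599991682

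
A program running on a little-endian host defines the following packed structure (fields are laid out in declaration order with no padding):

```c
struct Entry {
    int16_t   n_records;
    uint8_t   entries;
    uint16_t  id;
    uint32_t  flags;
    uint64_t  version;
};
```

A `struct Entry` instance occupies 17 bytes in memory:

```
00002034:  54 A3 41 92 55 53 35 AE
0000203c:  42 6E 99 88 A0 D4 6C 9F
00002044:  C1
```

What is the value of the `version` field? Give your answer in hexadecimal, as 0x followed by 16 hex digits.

0xC19F6CD4A088996E

`version` follows `n_records` (2 B), `entries` (1 B), `id` (2 B), `flags` (4 B), so it starts at offset 2 + 1 + 2 + 4 = 9 and occupies 8 bytes.
Bytes at offsets 9..16: 6E 99 88 A0 D4 6C 9F C1.
Little-endian stores the least-significant byte at the lowest address.
Reassemble most-significant byte first: C1 9F 6C D4 A0 88 99 6E → 0xC19F6CD4A088996E.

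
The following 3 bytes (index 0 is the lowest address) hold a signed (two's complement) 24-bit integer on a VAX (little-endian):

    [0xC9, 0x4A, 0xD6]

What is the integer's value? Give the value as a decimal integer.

-2733367

Little-endian stores the least-significant byte at the lowest address.
Reassemble most-significant byte first: D6 4A C9 → 0xD64AC9.
Top bit is set, so as a signed 24-bit value this is 0xD64AC9 − 2^24 = -2733367.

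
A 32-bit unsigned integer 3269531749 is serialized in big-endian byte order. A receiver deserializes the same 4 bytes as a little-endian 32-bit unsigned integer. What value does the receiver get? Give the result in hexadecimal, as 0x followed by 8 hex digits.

3269531749 in 32-bit hexadecimal is 0xC2E11865.
Stored big-endian, the bytes at ascending addresses are C2 E1 18 65.
Read back as little-endian, the first byte is least significant, giving 0x6518E1C2.

0x6518E1C2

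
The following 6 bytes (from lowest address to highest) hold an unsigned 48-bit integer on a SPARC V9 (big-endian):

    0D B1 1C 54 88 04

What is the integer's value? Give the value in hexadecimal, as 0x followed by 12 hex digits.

In big-endian order the high byte comes first in memory.
The bytes are already most-significant first: 0x0DB11C548804.

0x0DB11C548804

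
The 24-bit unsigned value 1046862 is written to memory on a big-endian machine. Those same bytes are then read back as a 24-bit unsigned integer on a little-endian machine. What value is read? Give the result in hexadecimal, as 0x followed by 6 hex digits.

0x4EF90F

1046862 in 24-bit hexadecimal is 0x0FF94E.
Stored big-endian, the bytes at ascending addresses are 0F F9 4E.
Read back as little-endian, the first byte is least significant, giving 0x4EF90F.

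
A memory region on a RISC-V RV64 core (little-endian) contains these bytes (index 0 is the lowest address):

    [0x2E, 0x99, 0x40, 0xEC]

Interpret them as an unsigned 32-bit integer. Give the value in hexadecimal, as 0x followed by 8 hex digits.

0xEC40992E

Little-endian stores the least-significant byte at the lowest address.
Reassemble most-significant byte first: EC 40 99 2E → 0xEC40992E.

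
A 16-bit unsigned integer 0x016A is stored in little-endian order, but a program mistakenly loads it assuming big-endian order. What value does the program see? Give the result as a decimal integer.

27137

Stored little-endian, the bytes at ascending addresses are 6A 01.
Read back as big-endian, the last byte is least significant, giving 0x6A01.
0x6A01 = 27137.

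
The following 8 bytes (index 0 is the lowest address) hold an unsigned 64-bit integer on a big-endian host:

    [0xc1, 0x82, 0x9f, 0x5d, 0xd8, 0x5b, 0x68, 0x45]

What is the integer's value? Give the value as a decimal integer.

13943882621703120965

Big-endian: lowest address holds the most-significant byte.
The bytes are already most-significant first: 0xC1829F5DD85B6845.
0xC1829F5DD85B6845 = 13943882621703120965.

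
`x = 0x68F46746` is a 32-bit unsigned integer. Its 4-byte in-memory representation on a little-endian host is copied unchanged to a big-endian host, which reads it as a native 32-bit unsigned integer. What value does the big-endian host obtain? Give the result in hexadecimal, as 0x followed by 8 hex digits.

Stored little-endian, the bytes at ascending addresses are 46 67 F4 68.
Read back as big-endian, the last byte is least significant, giving 0x4667F468.

0x4667F468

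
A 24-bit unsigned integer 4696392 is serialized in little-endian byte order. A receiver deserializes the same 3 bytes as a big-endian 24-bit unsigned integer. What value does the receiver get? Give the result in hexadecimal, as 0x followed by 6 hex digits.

4696392 in 24-bit hexadecimal is 0x47A948.
Stored little-endian, the bytes at ascending addresses are 48 A9 47.
Read back as big-endian, the last byte is least significant, giving 0x48A947.

0x48A947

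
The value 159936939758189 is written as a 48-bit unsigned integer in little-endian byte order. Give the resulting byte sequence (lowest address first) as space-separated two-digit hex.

6D 12 7B 38 76 91

159936939758189 in hexadecimal, padded to 48 bits, is 0x9176387B126D.
Split into bytes (most-significant first): 91 76 38 7B 12 6D.
Little-endian: lowest address holds the least-significant byte.
So at ascending addresses the bytes are 6D 12 7B 38 76 91.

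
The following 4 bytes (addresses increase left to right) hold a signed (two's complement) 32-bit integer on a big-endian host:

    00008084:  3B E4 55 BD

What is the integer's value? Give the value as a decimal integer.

1004819901

Big-endian: lowest address holds the most-significant byte.
The bytes are already most-significant first: 0x3BE455BD.
0x3BE455BD = 1004819901.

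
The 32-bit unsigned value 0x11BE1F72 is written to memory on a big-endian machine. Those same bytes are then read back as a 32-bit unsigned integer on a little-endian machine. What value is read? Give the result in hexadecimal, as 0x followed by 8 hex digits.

0x721FBE11

Stored big-endian, the bytes at ascending addresses are 11 BE 1F 72.
Read back as little-endian, the first byte is least significant, giving 0x721FBE11.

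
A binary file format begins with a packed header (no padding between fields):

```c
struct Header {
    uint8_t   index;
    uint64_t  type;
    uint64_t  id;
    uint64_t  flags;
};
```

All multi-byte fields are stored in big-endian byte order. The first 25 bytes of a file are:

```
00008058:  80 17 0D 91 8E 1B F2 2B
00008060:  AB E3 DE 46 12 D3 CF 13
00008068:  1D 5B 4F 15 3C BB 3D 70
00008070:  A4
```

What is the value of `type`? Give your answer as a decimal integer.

1661143877109820331

`type` follows `index` (1 byte), so it starts at byte offset 1 and occupies 8 bytes.
Bytes at offsets 1..8: 17 0D 91 8E 1B F2 2B AB.
Big-endian: lowest address holds the most-significant byte.
The bytes are already most-significant first: 0x170D918E1BF22BAB.
0x170D918E1BF22BAB = 1661143877109820331.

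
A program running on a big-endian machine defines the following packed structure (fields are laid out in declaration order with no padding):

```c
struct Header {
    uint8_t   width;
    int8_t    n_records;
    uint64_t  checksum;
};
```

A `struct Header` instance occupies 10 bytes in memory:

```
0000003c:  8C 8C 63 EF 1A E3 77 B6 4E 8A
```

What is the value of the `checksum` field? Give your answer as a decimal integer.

`checksum` follows `width` (1 B), `n_records` (1 B), so it starts at offset 1 + 1 = 2 and occupies 8 bytes.
Bytes at offsets 2..9: 63 EF 1A E3 77 B6 4E 8A.
Big-endian: lowest address holds the most-significant byte.
The bytes are already most-significant first: 0x63EF1AE377B64E8A.
0x63EF1AE377B64E8A = 7201003893457047178.

7201003893457047178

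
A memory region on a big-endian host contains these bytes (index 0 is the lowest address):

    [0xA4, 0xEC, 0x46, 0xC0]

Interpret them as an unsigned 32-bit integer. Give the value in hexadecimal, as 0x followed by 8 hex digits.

Big-endian stores the most-significant byte at the lowest address.
The bytes are already most-significant first: 0xA4EC46C0.

0xA4EC46C0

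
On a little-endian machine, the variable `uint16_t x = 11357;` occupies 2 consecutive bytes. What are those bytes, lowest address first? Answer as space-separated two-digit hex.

11357 in hexadecimal, padded to 16 bits, is 0x2C5D.
Split into bytes (most-significant first): 2C 5D.
In little-endian order the low byte comes first in memory.
So at ascending addresses the bytes are 5D 2C.

5D 2C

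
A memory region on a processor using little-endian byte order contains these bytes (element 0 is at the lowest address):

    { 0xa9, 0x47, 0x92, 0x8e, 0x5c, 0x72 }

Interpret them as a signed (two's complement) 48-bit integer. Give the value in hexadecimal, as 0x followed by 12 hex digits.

In little-endian order the low byte comes first in memory.
Reassemble most-significant byte first: 72 5C 8E 92 47 A9 → 0x725C8E9247A9.

0x725C8E9247A9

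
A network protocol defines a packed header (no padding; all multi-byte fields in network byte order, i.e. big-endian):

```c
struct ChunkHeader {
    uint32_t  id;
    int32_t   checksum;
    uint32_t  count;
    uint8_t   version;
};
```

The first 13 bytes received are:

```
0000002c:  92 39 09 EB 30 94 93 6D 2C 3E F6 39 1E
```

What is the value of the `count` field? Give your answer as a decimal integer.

`count` follows `id` (4 B), `checksum` (4 B), so it starts at offset 4 + 4 = 8 and occupies 4 bytes.
Bytes at offsets 8..11: 2C 3E F6 39.
Big-endian stores the most-significant byte at the lowest address.
The bytes are already most-significant first: 0x2C3EF639.
0x2C3EF639 = 742323769.

742323769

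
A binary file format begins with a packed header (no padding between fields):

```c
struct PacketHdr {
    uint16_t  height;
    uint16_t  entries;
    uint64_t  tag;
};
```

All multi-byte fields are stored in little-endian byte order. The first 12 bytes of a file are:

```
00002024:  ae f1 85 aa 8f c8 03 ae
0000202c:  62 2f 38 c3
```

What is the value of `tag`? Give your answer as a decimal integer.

`tag` follows `height` (2 B), `entries` (2 B), so it starts at offset 2 + 2 = 4 and occupies 8 bytes.
Bytes at offsets 4..11: 8F C8 03 AE 62 2F 38 C3.
In little-endian order the low byte comes first in memory.
Reassemble most-significant byte first: C3 38 2F 62 AE 03 C8 8F → 0xC3382F62AE03C88F.
0xC3382F62AE03C88F = 14067045536964528271.

14067045536964528271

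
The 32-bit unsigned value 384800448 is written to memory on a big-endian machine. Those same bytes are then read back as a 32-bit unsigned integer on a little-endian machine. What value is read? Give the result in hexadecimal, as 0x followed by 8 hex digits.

0xC096EF16

384800448 in 32-bit hexadecimal is 0x16EF96C0.
Stored big-endian, the bytes at ascending addresses are 16 EF 96 C0.
Read back as little-endian, the first byte is least significant, giving 0xC096EF16.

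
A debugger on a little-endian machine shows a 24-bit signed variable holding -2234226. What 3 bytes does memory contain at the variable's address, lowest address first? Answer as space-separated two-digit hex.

8E E8 DD

Two's complement of -2234226 in 24 bits: 2234226 = 0x221772; invert → 0xDDE88D; add 1 → 0xDDE88E.
Split into bytes (most-significant first): DD E8 8E.
Little-endian: lowest address holds the least-significant byte.
So at ascending addresses the bytes are 8E E8 DD.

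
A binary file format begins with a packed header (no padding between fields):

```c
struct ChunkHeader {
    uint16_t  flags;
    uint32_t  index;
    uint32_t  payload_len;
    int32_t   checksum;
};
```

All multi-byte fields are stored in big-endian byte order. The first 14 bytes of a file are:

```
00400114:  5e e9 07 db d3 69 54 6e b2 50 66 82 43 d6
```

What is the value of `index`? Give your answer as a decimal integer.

131847017

`index` follows `flags` (2 bytes), so it starts at byte offset 2 and occupies 4 bytes.
Bytes at offsets 2..5: 07 DB D3 69.
Big-endian: lowest address holds the most-significant byte.
The bytes are already most-significant first: 0x07DBD369.
0x07DBD369 = 131847017.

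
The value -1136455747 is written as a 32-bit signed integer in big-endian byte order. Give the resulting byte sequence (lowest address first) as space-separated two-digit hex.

Two's complement of -1136455747 in 32 bits: 1136455747 = 0x43BCF043; invert → 0xBC430FBC; add 1 → 0xBC430FBD.
Split into bytes (most-significant first): BC 43 0F BD.
In big-endian order the high byte comes first in memory.
So the memory order matches the most-significant-first order: BC 43 0F BD.

BC 43 0F BD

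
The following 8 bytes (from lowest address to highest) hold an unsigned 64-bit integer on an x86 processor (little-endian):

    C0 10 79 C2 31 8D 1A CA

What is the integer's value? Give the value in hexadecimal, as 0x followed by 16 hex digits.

0xCA1A8D31C27910C0

In little-endian order the low byte comes first in memory.
Reassemble most-significant byte first: CA 1A 8D 31 C2 79 10 C0 → 0xCA1A8D31C27910C0.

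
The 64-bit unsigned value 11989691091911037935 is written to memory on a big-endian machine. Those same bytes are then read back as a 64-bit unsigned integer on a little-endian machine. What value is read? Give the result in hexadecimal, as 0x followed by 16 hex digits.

0xEFD3052486F063A6

11989691091911037935 in 64-bit hexadecimal is 0xA663F0862405D3EF.
Stored big-endian, the bytes at ascending addresses are A6 63 F0 86 24 05 D3 EF.
Read back as little-endian, the first byte is least significant, giving 0xEFD3052486F063A6.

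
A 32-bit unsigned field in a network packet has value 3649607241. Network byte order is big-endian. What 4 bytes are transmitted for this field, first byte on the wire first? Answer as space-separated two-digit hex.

D9 88 96 49

3649607241 in hexadecimal, padded to 32 bits, is 0xD9889649.
Split into bytes (most-significant first): D9 88 96 49.
In big-endian order the high byte comes first in memory.
So the memory order matches the most-significant-first order: D9 88 96 49.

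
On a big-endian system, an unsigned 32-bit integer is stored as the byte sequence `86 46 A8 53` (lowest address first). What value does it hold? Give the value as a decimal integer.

Big-endian: lowest address holds the most-significant byte.
The bytes are already most-significant first: 0x8646A853.
0x8646A853 = 2252777555.

2252777555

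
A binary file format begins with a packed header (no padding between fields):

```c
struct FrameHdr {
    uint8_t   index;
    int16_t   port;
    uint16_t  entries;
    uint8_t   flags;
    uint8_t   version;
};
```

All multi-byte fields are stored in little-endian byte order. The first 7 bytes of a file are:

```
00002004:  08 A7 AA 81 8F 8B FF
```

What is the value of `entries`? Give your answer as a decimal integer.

`entries` follows `index` (1 B), `port` (2 B), so it starts at offset 1 + 2 = 3 and occupies 2 bytes.
Bytes at offsets 3..4: 81 8F.
Little-endian: lowest address holds the least-significant byte.
Reassemble most-significant byte first: 8F 81 → 0x8F81.
0x8F81 = 36737.

36737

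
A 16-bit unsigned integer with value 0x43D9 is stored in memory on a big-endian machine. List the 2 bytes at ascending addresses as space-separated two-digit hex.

43 D9

Split into bytes (most-significant first): 43 D9.
Big-endian stores the most-significant byte at the lowest address.
So the memory order matches the most-significant-first order: 43 D9.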